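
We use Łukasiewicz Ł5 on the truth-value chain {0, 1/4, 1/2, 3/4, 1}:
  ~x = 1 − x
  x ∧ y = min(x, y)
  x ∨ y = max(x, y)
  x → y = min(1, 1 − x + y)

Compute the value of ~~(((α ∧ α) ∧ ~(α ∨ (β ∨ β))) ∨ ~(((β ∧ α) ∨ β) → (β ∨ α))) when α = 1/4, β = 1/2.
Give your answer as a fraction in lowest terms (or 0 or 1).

α ∧ α = 1/4 ∧ 1/4 = 1/4
β ∨ β = 1/2 ∨ 1/2 = 1/2
α ∨ (β ∨ β) = 1/4 ∨ 1/2 = 1/2
~(α ∨ (β ∨ β)) = ~1/2 = 1/2
(α ∧ α) ∧ ~(α ∨ (β ∨ β)) = 1/4 ∧ 1/2 = 1/4
β ∧ α = 1/2 ∧ 1/4 = 1/4
(β ∧ α) ∨ β = 1/4 ∨ 1/2 = 1/2
β ∨ α = 1/2 ∨ 1/4 = 1/2
((β ∧ α) ∨ β) → (β ∨ α) = 1/2 → 1/2 = 1
~(((β ∧ α) ∨ β) → (β ∨ α)) = ~1 = 0
((α ∧ α) ∧ ~(α ∨ (β ∨ β))) ∨ ~(((β ∧ α) ∨ β) → (β ∨ α)) = 1/4 ∨ 0 = 1/4
~(((α ∧ α) ∧ ~(α ∨ (β ∨ β))) ∨ ~(((β ∧ α) ∨ β) → (β ∨ α))) = ~1/4 = 3/4
~~(((α ∧ α) ∧ ~(α ∨ (β ∨ β))) ∨ ~(((β ∧ α) ∨ β) → (β ∨ α))) = ~3/4 = 1/4

1/4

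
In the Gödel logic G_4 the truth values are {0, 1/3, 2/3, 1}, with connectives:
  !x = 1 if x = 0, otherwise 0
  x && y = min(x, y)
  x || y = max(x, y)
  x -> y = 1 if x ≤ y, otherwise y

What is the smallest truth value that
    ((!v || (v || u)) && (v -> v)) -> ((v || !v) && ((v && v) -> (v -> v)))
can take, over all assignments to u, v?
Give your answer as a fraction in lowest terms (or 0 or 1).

Take u = 2/3, v = 1/3:
!v = !1/3 = 0
v || u = 1/3 || 2/3 = 2/3
!v || (v || u) = 0 || 2/3 = 2/3
v -> v = 1/3 -> 1/3 = 1
(!v || (v || u)) && (v -> v) = 2/3 && 1 = 2/3
!v = !1/3 = 0
v || !v = 1/3 || 0 = 1/3
v && v = 1/3 && 1/3 = 1/3
v -> v = 1/3 -> 1/3 = 1
(v && v) -> (v -> v) = 1/3 -> 1 = 1
(v || !v) && ((v && v) -> (v -> v)) = 1/3 && 1 = 1/3
((!v || (v || u)) && (v -> v)) -> ((v || !v) && ((v && v) -> (v -> v))) = 2/3 -> 1/3 = 1/3
No assignment yields a value below 1/3, so this is the minimum.

1/3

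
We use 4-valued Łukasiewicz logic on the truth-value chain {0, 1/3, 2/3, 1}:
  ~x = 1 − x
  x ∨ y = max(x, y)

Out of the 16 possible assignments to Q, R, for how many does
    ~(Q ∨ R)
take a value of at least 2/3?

4

Q = 0, R = 0 ↦ 1  ≥
Q = 0, R = 1/3 ↦ 2/3  ≥
Q = 0, R = 2/3 ↦ 1/3  <
Q = 0, R = 1 ↦ 0  <
Q = 1/3, R = 0 ↦ 2/3  ≥
Q = 1/3, R = 1/3 ↦ 2/3  ≥
Q = 1/3, R = 2/3 ↦ 1/3  <
Q = 1/3, R = 1 ↦ 0  <
Q = 2/3, R = 0 ↦ 1/3  <
Q = 2/3, R = 1/3 ↦ 1/3  <
Q = 2/3, R = 2/3 ↦ 1/3  <
Q = 2/3, R = 1 ↦ 0  <
Q = 1, R = 0 ↦ 0  <
Q = 1, R = 1/3 ↦ 0  <
Q = 1, R = 2/3 ↦ 0  <
Q = 1, R = 1 ↦ 0  <
So 4 of the 16 assignments meet the threshold.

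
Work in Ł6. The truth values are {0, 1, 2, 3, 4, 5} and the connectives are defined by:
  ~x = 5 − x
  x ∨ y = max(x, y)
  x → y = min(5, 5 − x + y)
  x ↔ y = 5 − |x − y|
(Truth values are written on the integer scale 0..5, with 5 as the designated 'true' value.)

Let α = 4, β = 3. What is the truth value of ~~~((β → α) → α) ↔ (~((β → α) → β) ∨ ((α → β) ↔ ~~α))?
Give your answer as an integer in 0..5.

1

β → α = 3 → 4 = 5
(β → α) → α = 5 → 4 = 4
~((β → α) → α) = ~4 = 1
~~((β → α) → α) = ~1 = 4
~~~((β → α) → α) = ~4 = 1
β → α = 3 → 4 = 5
(β → α) → β = 5 → 3 = 3
~((β → α) → β) = ~3 = 2
α → β = 4 → 3 = 4
~α = ~4 = 1
~~α = ~1 = 4
(α → β) ↔ ~~α = 4 ↔ 4 = 5
~((β → α) → β) ∨ ((α → β) ↔ ~~α) = 2 ∨ 5 = 5
~~~((β → α) → α) ↔ (~((β → α) → β) ∨ ((α → β) ↔ ~~α)) = 1 ↔ 5 = 1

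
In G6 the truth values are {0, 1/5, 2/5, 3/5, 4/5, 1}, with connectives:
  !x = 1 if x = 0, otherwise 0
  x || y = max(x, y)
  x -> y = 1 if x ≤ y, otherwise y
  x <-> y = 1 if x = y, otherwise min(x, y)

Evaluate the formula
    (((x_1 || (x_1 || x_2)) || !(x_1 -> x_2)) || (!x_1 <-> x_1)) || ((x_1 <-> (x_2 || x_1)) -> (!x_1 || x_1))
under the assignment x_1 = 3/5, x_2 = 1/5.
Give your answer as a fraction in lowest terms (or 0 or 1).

x_1 || x_2 = 3/5 || 1/5 = 3/5
x_1 || (x_1 || x_2) = 3/5 || 3/5 = 3/5
x_1 -> x_2 = 3/5 -> 1/5 = 1/5
!(x_1 -> x_2) = !1/5 = 0
(x_1 || (x_1 || x_2)) || !(x_1 -> x_2) = 3/5 || 0 = 3/5
!x_1 = !3/5 = 0
!x_1 <-> x_1 = 0 <-> 3/5 = 0
((x_1 || (x_1 || x_2)) || !(x_1 -> x_2)) || (!x_1 <-> x_1) = 3/5 || 0 = 3/5
x_2 || x_1 = 1/5 || 3/5 = 3/5
x_1 <-> (x_2 || x_1) = 3/5 <-> 3/5 = 1
!x_1 = !3/5 = 0
!x_1 || x_1 = 0 || 3/5 = 3/5
(x_1 <-> (x_2 || x_1)) -> (!x_1 || x_1) = 1 -> 3/5 = 3/5
(((x_1 || (x_1 || x_2)) || !(x_1 -> x_2)) || (!x_1 <-> x_1)) || ((x_1 <-> (x_2 || x_1)) -> (!x_1 || x_1)) = 3/5 || 3/5 = 3/5

3/5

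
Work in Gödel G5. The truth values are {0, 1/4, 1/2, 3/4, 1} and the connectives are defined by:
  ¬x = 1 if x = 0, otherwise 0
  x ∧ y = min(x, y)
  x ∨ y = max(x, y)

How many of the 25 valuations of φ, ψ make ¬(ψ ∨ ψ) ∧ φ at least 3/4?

2

value 1: 1 assignment (counts)
value 3/4: 1 assignment (counts)
value 1/2: 1 assignment
value 1/4: 1 assignment
value 0: 21 assignments
So 2 of the 25 assignments meet the threshold.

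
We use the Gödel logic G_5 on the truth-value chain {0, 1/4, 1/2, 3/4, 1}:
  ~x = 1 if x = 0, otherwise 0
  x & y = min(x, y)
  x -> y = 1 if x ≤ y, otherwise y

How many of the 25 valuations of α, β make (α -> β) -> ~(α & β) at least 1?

9

value 1: 9 assignments (counts)
value 0: 16 assignments
So 9 of the 25 assignments meet the threshold.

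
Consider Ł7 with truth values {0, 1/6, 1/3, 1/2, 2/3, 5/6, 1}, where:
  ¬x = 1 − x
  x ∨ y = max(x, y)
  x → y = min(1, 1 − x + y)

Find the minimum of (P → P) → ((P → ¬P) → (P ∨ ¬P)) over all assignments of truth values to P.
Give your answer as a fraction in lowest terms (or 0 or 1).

1/2

Take P = 1/2:
P → P = 1/2 → 1/2 = 1
¬P = ¬1/2 = 1/2
P → ¬P = 1/2 → 1/2 = 1
¬P = ¬1/2 = 1/2
P ∨ ¬P = 1/2 ∨ 1/2 = 1/2
(P → ¬P) → (P ∨ ¬P) = 1 → 1/2 = 1/2
(P → P) → ((P → ¬P) → (P ∨ ¬P)) = 1 → 1/2 = 1/2
No assignment yields a value below 1/2, so this is the minimum.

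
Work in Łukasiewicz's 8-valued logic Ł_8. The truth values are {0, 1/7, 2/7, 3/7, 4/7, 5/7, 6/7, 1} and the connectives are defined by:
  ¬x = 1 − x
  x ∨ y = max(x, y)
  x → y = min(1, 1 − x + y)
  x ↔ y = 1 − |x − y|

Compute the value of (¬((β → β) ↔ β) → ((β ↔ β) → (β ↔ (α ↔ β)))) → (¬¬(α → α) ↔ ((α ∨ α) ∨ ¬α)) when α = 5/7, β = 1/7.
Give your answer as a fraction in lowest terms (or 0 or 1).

β → β = 1/7 → 1/7 = 1
(β → β) ↔ β = 1 ↔ 1/7 = 1/7
¬((β → β) ↔ β) = ¬1/7 = 6/7
β ↔ β = 1/7 ↔ 1/7 = 1
α ↔ β = 5/7 ↔ 1/7 = 3/7
β ↔ (α ↔ β) = 1/7 ↔ 3/7 = 5/7
(β ↔ β) → (β ↔ (α ↔ β)) = 1 → 5/7 = 5/7
¬((β → β) ↔ β) → ((β ↔ β) → (β ↔ (α ↔ β))) = 6/7 → 5/7 = 6/7
α → α = 5/7 → 5/7 = 1
¬(α → α) = ¬1 = 0
¬¬(α → α) = ¬0 = 1
α ∨ α = 5/7 ∨ 5/7 = 5/7
¬α = ¬5/7 = 2/7
(α ∨ α) ∨ ¬α = 5/7 ∨ 2/7 = 5/7
¬¬(α → α) ↔ ((α ∨ α) ∨ ¬α) = 1 ↔ 5/7 = 5/7
(¬((β → β) ↔ β) → ((β ↔ β) → (β ↔ (α ↔ β)))) → (¬¬(α → α) ↔ ((α ∨ α) ∨ ¬α)) = 6/7 → 5/7 = 6/7

6/7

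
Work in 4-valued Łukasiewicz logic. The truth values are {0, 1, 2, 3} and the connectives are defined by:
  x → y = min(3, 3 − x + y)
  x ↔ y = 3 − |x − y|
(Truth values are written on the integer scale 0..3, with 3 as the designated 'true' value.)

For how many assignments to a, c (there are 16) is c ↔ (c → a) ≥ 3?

2

a = 0, c = 0 ↦ 0  <
a = 0, c = 1 ↦ 2  <
a = 0, c = 2 ↦ 2  <
a = 0, c = 3 ↦ 0  <
a = 1, c = 0 ↦ 0  <
a = 1, c = 1 ↦ 1  <
a = 1, c = 2 ↦ 3  ≥
a = 1, c = 3 ↦ 1  <
a = 2, c = 0 ↦ 0  <
a = 2, c = 1 ↦ 1  <
a = 2, c = 2 ↦ 2  <
a = 2, c = 3 ↦ 2  <
a = 3, c = 0 ↦ 0  <
a = 3, c = 1 ↦ 1  <
a = 3, c = 2 ↦ 2  <
a = 3, c = 3 ↦ 3  ≥
So 2 of the 16 assignments meet the threshold.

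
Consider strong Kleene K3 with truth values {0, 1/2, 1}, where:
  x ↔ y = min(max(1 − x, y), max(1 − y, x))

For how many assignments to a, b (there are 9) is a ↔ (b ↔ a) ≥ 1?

2

a = 0, b = 0 ↦ 0  <
a = 0, b = 1/2 ↦ 1/2  <
a = 0, b = 1 ↦ 1  ≥
a = 1/2, b = 0 ↦ 1/2  <
a = 1/2, b = 1/2 ↦ 1/2  <
a = 1/2, b = 1 ↦ 1/2  <
a = 1, b = 0 ↦ 0  <
a = 1, b = 1/2 ↦ 1/2  <
a = 1, b = 1 ↦ 1  ≥
So 2 of the 9 assignments meet the threshold.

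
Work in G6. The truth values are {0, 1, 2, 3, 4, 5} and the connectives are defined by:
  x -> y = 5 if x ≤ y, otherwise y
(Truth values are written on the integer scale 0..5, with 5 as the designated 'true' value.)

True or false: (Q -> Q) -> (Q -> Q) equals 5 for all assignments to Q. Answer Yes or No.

Q = 0 ↦ 5
Q = 1 ↦ 5
Q = 2 ↦ 5
Q = 3 ↦ 5
Q = 4 ↦ 5
Q = 5 ↦ 5
Every assignment gives a value ≥ 5.

Yes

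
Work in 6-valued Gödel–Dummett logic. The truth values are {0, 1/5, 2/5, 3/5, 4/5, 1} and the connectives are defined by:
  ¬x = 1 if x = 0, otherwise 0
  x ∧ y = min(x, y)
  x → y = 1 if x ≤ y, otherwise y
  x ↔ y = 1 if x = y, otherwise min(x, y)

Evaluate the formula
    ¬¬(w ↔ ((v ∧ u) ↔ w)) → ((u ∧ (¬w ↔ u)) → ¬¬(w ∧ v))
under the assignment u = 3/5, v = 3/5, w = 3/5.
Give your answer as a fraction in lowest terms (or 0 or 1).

v ∧ u = 3/5 ∧ 3/5 = 3/5
(v ∧ u) ↔ w = 3/5 ↔ 3/5 = 1
w ↔ ((v ∧ u) ↔ w) = 3/5 ↔ 1 = 3/5
¬(w ↔ ((v ∧ u) ↔ w)) = ¬3/5 = 0
¬¬(w ↔ ((v ∧ u) ↔ w)) = ¬0 = 1
¬w = ¬3/5 = 0
¬w ↔ u = 0 ↔ 3/5 = 0
u ∧ (¬w ↔ u) = 3/5 ∧ 0 = 0
w ∧ v = 3/5 ∧ 3/5 = 3/5
¬(w ∧ v) = ¬3/5 = 0
¬¬(w ∧ v) = ¬0 = 1
(u ∧ (¬w ↔ u)) → ¬¬(w ∧ v) = 0 → 1 = 1
¬¬(w ↔ ((v ∧ u) ↔ w)) → ((u ∧ (¬w ↔ u)) → ¬¬(w ∧ v)) = 1 → 1 = 1

1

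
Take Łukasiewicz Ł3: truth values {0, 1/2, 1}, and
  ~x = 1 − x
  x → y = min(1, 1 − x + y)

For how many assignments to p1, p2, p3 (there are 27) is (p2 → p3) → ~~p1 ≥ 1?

13

value 1: 13 assignments (counts)
value 1/2: 8 assignments
value 0: 6 assignments
So 13 of the 27 assignments meet the threshold.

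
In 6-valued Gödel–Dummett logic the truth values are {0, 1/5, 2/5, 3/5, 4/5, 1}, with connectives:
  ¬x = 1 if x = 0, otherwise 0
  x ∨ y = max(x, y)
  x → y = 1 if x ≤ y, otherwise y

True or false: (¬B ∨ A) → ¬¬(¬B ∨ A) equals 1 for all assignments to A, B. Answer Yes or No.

Yes

At A = 3/5, B = 3/5, for instance:
¬B = ¬3/5 = 0
¬B ∨ A = 0 ∨ 3/5 = 3/5
¬(¬B ∨ A) = ¬3/5 = 0
¬¬(¬B ∨ A) = ¬0 = 1
(¬B ∨ A) → ¬¬(¬B ∨ A) = 3/5 → 1 = 1
and checking the remaining 35 assignments likewise gives ≥ 1 in every case.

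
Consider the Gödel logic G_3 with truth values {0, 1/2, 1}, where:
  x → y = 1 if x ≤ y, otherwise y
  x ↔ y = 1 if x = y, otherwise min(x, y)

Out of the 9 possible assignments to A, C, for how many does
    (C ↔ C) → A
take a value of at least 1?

A = 0, C = 0 ↦ 0  <
A = 0, C = 1/2 ↦ 0  <
A = 0, C = 1 ↦ 0  <
A = 1/2, C = 0 ↦ 1/2  <
A = 1/2, C = 1/2 ↦ 1/2  <
A = 1/2, C = 1 ↦ 1/2  <
A = 1, C = 0 ↦ 1  ≥
A = 1, C = 1/2 ↦ 1  ≥
A = 1, C = 1 ↦ 1  ≥
So 3 of the 9 assignments meet the threshold.

3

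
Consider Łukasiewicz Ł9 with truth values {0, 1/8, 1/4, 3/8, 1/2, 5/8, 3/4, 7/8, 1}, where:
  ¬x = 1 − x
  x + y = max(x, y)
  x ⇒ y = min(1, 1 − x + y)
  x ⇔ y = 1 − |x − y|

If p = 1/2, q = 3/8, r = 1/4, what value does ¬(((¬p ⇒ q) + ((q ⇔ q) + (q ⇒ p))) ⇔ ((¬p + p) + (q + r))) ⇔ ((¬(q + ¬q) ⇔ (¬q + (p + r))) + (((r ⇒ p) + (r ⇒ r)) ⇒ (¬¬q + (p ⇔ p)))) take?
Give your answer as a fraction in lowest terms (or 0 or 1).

¬p = ¬1/2 = 1/2
¬p ⇒ q = 1/2 ⇒ 3/8 = 7/8
q ⇔ q = 3/8 ⇔ 3/8 = 1
q ⇒ p = 3/8 ⇒ 1/2 = 1
(q ⇔ q) + (q ⇒ p) = 1 + 1 = 1
(¬p ⇒ q) + ((q ⇔ q) + (q ⇒ p)) = 7/8 + 1 = 1
¬p = ¬1/2 = 1/2
¬p + p = 1/2 + 1/2 = 1/2
q + r = 3/8 + 1/4 = 3/8
(¬p + p) + (q + r) = 1/2 + 3/8 = 1/2
((¬p ⇒ q) + ((q ⇔ q) + (q ⇒ p))) ⇔ ((¬p + p) + (q + r)) = 1 ⇔ 1/2 = 1/2
¬(((¬p ⇒ q) + ((q ⇔ q) + (q ⇒ p))) ⇔ ((¬p + p) + (q + r))) = ¬1/2 = 1/2
¬q = ¬3/8 = 5/8
q + ¬q = 3/8 + 5/8 = 5/8
¬(q + ¬q) = ¬5/8 = 3/8
¬q = ¬3/8 = 5/8
p + r = 1/2 + 1/4 = 1/2
¬q + (p + r) = 5/8 + 1/2 = 5/8
¬(q + ¬q) ⇔ (¬q + (p + r)) = 3/8 ⇔ 5/8 = 3/4
r ⇒ p = 1/4 ⇒ 1/2 = 1
r ⇒ r = 1/4 ⇒ 1/4 = 1
(r ⇒ p) + (r ⇒ r) = 1 + 1 = 1
¬q = ¬3/8 = 5/8
¬¬q = ¬5/8 = 3/8
p ⇔ p = 1/2 ⇔ 1/2 = 1
¬¬q + (p ⇔ p) = 3/8 + 1 = 1
((r ⇒ p) + (r ⇒ r)) ⇒ (¬¬q + (p ⇔ p)) = 1 ⇒ 1 = 1
(¬(q + ¬q) ⇔ (¬q + (p + r))) + (((r ⇒ p) + (r ⇒ r)) ⇒ (¬¬q + (p ⇔ p))) = 3/4 + 1 = 1
¬(((¬p ⇒ q) + ((q ⇔ q) + (q ⇒ p))) ⇔ ((¬p + p) + (q + r))) ⇔ ((¬(q + ¬q) ⇔ (¬q + (p + r))) + (((r ⇒ p) + (r ⇒ r)) ⇒ (¬¬q + (p ⇔ p)))) = 1/2 ⇔ 1 = 1/2

1/2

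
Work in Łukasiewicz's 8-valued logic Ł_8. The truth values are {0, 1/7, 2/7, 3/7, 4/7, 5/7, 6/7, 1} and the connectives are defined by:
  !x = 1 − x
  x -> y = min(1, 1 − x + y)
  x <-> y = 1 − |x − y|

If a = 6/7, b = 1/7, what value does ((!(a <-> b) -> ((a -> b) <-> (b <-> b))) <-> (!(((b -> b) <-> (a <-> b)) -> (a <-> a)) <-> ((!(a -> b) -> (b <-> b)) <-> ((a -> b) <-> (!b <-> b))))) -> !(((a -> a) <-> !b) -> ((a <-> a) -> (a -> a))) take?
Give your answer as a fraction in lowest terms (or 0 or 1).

a <-> b = 6/7 <-> 1/7 = 2/7
!(a <-> b) = !2/7 = 5/7
a -> b = 6/7 -> 1/7 = 2/7
b <-> b = 1/7 <-> 1/7 = 1
(a -> b) <-> (b <-> b) = 2/7 <-> 1 = 2/7
!(a <-> b) -> ((a -> b) <-> (b <-> b)) = 5/7 -> 2/7 = 4/7
b -> b = 1/7 -> 1/7 = 1
a <-> b = 6/7 <-> 1/7 = 2/7
(b -> b) <-> (a <-> b) = 1 <-> 2/7 = 2/7
a <-> a = 6/7 <-> 6/7 = 1
((b -> b) <-> (a <-> b)) -> (a <-> a) = 2/7 -> 1 = 1
!(((b -> b) <-> (a <-> b)) -> (a <-> a)) = !1 = 0
a -> b = 6/7 -> 1/7 = 2/7
!(a -> b) = !2/7 = 5/7
b <-> b = 1/7 <-> 1/7 = 1
!(a -> b) -> (b <-> b) = 5/7 -> 1 = 1
a -> b = 6/7 -> 1/7 = 2/7
!b = !1/7 = 6/7
!b <-> b = 6/7 <-> 1/7 = 2/7
(a -> b) <-> (!b <-> b) = 2/7 <-> 2/7 = 1
(!(a -> b) -> (b <-> b)) <-> ((a -> b) <-> (!b <-> b)) = 1 <-> 1 = 1
!(((b -> b) <-> (a <-> b)) -> (a <-> a)) <-> ((!(a -> b) -> (b <-> b)) <-> ((a -> b) <-> (!b <-> b))) = 0 <-> 1 = 0
(!(a <-> b) -> ((a -> b) <-> (b <-> b))) <-> (!(((b -> b) <-> (a <-> b)) -> (a <-> a)) <-> ((!(a -> b) -> (b <-> b)) <-> ((a -> b) <-> (!b <-> b)))) = 4/7 <-> 0 = 3/7
a -> a = 6/7 -> 6/7 = 1
!b = !1/7 = 6/7
(a -> a) <-> !b = 1 <-> 6/7 = 6/7
a <-> a = 6/7 <-> 6/7 = 1
a -> a = 6/7 -> 6/7 = 1
(a <-> a) -> (a -> a) = 1 -> 1 = 1
((a -> a) <-> !b) -> ((a <-> a) -> (a -> a)) = 6/7 -> 1 = 1
!(((a -> a) <-> !b) -> ((a <-> a) -> (a -> a))) = !1 = 0
((!(a <-> b) -> ((a -> b) <-> (b <-> b))) <-> (!(((b -> b) <-> (a <-> b)) -> (a <-> a)) <-> ((!(a -> b) -> (b <-> b)) <-> ((a -> b) <-> (!b <-> b))))) -> !(((a -> a) <-> !b) -> ((a <-> a) -> (a -> a))) = 3/7 -> 0 = 4/7

4/7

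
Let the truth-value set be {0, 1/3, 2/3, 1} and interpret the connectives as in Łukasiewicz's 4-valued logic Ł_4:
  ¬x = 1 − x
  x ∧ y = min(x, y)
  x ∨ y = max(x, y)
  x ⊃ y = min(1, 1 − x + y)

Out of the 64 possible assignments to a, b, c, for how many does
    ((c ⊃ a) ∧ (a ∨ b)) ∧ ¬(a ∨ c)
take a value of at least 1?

value 1: 1 assignment (counts)
value 2/3: 7 assignments
value 1/3: 25 assignments
value 0: 31 assignments
So 1 of the 64 assignments meets the threshold.

1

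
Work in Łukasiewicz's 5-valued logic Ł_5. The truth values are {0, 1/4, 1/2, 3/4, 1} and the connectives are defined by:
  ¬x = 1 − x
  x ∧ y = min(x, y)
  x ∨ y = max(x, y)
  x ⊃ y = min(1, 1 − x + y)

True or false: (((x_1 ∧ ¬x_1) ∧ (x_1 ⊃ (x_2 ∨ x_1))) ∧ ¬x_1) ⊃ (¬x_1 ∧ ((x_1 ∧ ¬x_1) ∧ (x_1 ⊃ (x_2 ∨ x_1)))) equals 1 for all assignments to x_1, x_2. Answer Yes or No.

At x_1 = 0, x_2 = 1/2, for instance:
¬x_1 = ¬0 = 1
x_1 ∧ ¬x_1 = 0 ∧ 1 = 0
x_2 ∨ x_1 = 1/2 ∨ 0 = 1/2
x_1 ⊃ (x_2 ∨ x_1) = 0 ⊃ 1/2 = 1
(x_1 ∧ ¬x_1) ∧ (x_1 ⊃ (x_2 ∨ x_1)) = 0 ∧ 1 = 0
¬x_1 = ¬0 = 1
((x_1 ∧ ¬x_1) ∧ (x_1 ⊃ (x_2 ∨ x_1))) ∧ ¬x_1 = 0 ∧ 1 = 0
¬x_1 ∧ ((x_1 ∧ ¬x_1) ∧ (x_1 ⊃ (x_2 ∨ x_1))) = 1 ∧ 0 = 0
(((x_1 ∧ ¬x_1) ∧ (x_1 ⊃ (x_2 ∨ x_1))) ∧ ¬x_1) ⊃ (¬x_1 ∧ ((x_1 ∧ ¬x_1) ∧ (x_1 ⊃ (x_2 ∨ x_1)))) = 0 ⊃ 0 = 1
and checking the remaining 24 assignments likewise gives ≥ 1 in every case.

Yes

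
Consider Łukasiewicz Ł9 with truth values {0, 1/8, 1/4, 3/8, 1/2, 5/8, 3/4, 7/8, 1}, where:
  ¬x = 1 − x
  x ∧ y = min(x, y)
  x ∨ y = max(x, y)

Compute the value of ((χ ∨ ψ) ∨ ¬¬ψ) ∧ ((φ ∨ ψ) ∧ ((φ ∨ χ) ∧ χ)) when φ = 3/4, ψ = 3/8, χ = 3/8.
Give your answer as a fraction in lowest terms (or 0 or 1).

3/8

χ ∨ ψ = 3/8 ∨ 3/8 = 3/8
¬ψ = ¬3/8 = 5/8
¬¬ψ = ¬5/8 = 3/8
(χ ∨ ψ) ∨ ¬¬ψ = 3/8 ∨ 3/8 = 3/8
φ ∨ ψ = 3/4 ∨ 3/8 = 3/4
φ ∨ χ = 3/4 ∨ 3/8 = 3/4
(φ ∨ χ) ∧ χ = 3/4 ∧ 3/8 = 3/8
(φ ∨ ψ) ∧ ((φ ∨ χ) ∧ χ) = 3/4 ∧ 3/8 = 3/8
((χ ∨ ψ) ∨ ¬¬ψ) ∧ ((φ ∨ ψ) ∧ ((φ ∨ χ) ∧ χ)) = 3/8 ∧ 3/8 = 3/8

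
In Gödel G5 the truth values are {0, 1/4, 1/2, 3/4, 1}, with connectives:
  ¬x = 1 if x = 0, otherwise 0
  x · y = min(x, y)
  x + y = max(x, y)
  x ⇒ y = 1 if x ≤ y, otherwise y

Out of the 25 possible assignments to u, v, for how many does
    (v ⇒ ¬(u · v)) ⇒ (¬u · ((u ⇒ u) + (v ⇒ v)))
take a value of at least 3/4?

value 1: 21 assignments (counts)
value 0: 4 assignments
So 21 of the 25 assignments meet the threshold.

21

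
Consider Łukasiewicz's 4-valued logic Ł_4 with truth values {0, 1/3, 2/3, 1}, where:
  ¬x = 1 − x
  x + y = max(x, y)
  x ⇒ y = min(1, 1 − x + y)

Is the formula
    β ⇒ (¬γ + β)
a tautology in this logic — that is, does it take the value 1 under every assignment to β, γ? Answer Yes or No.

Yes

β = 0, γ = 0 ↦ 1
β = 0, γ = 1/3 ↦ 1
β = 0, γ = 2/3 ↦ 1
β = 0, γ = 1 ↦ 1
β = 1/3, γ = 0 ↦ 1
β = 1/3, γ = 1/3 ↦ 1
β = 1/3, γ = 2/3 ↦ 1
β = 1/3, γ = 1 ↦ 1
β = 2/3, γ = 0 ↦ 1
β = 2/3, γ = 1/3 ↦ 1
β = 2/3, γ = 2/3 ↦ 1
β = 2/3, γ = 1 ↦ 1
β = 1, γ = 0 ↦ 1
β = 1, γ = 1/3 ↦ 1
β = 1, γ = 2/3 ↦ 1
β = 1, γ = 1 ↦ 1
Every assignment gives a value ≥ 1.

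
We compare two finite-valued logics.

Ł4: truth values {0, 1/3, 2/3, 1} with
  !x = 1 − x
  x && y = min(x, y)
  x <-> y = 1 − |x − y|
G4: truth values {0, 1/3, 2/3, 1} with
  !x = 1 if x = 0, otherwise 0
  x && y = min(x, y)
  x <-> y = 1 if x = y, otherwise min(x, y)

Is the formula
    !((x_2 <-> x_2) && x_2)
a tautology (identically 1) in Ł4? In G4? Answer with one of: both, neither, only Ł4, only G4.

neither

In Ł4: at x_2 = 1/3 the value is 2/3 — not a tautology.
In G4: at x_2 = 1/3 the value is 0 — not a tautology.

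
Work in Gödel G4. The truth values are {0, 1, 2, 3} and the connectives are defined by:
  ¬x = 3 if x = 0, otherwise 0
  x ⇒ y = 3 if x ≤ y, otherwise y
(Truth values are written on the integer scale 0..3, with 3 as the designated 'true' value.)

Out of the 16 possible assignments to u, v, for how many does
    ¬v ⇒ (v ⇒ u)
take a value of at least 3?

u = 0, v = 0 ↦ 3  ≥
u = 0, v = 1 ↦ 3  ≥
u = 0, v = 2 ↦ 3  ≥
u = 0, v = 3 ↦ 3  ≥
u = 1, v = 0 ↦ 3  ≥
u = 1, v = 1 ↦ 3  ≥
u = 1, v = 2 ↦ 3  ≥
u = 1, v = 3 ↦ 3  ≥
u = 2, v = 0 ↦ 3  ≥
u = 2, v = 1 ↦ 3  ≥
u = 2, v = 2 ↦ 3  ≥
u = 2, v = 3 ↦ 3  ≥
u = 3, v = 0 ↦ 3  ≥
u = 3, v = 1 ↦ 3  ≥
u = 3, v = 2 ↦ 3  ≥
u = 3, v = 3 ↦ 3  ≥
So 16 of the 16 assignments meet the threshold.

16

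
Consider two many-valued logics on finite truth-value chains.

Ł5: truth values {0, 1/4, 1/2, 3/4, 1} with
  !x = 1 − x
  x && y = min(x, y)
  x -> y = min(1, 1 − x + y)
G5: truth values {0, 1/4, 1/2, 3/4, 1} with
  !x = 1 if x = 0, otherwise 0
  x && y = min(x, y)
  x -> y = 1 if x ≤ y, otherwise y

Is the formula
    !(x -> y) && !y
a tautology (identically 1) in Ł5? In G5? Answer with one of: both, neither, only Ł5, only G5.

In Ł5: at x = 0, y = 0 the value is 0 — not a tautology.
In G5: at x = 0, y = 0 the value is 0 — not a tautology.

neither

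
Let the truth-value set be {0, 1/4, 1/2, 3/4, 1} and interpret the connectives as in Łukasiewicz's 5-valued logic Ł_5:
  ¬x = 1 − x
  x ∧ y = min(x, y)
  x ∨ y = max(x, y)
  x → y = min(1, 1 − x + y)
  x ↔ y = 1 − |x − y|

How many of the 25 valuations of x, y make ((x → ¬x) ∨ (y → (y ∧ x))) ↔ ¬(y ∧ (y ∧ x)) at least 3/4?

value 1: 9 assignments (counts)
value 3/4: 7 assignments (counts)
value 1/2: 6 assignments
value 1/4: 2 assignments
value 0: 1 assignment
So 16 of the 25 assignments meet the threshold.

16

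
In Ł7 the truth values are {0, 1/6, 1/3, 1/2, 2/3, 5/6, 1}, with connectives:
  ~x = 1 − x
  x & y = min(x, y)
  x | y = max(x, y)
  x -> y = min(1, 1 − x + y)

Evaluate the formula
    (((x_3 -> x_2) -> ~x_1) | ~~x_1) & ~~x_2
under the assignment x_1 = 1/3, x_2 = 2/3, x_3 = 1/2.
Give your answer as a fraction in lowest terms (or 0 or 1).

x_3 -> x_2 = 1/2 -> 2/3 = 1
~x_1 = ~1/3 = 2/3
(x_3 -> x_2) -> ~x_1 = 1 -> 2/3 = 2/3
~x_1 = ~1/3 = 2/3
~~x_1 = ~2/3 = 1/3
((x_3 -> x_2) -> ~x_1) | ~~x_1 = 2/3 | 1/3 = 2/3
~x_2 = ~2/3 = 1/3
~~x_2 = ~1/3 = 2/3
(((x_3 -> x_2) -> ~x_1) | ~~x_1) & ~~x_2 = 2/3 & 2/3 = 2/3

2/3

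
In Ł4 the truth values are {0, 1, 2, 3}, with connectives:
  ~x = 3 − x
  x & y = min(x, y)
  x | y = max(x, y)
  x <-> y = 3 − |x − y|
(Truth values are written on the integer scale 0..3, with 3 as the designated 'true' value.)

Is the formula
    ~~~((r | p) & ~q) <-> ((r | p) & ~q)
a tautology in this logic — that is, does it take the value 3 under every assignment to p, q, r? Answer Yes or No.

Counterexample: take p = 0, q = 0, r = 0.
r | p = 0 | 0 = 0
~q = ~0 = 3
(r | p) & ~q = 0 & 3 = 0
~((r | p) & ~q) = ~0 = 3
~~((r | p) & ~q) = ~3 = 0
~~~((r | p) & ~q) = ~0 = 3
r | p = 0 | 0 = 0
~q = ~0 = 3
(r | p) & ~q = 0 & 3 = 0
~~~((r | p) & ~q) <-> ((r | p) & ~q) = 3 <-> 0 = 0
This gives 0 ≠ 3.

No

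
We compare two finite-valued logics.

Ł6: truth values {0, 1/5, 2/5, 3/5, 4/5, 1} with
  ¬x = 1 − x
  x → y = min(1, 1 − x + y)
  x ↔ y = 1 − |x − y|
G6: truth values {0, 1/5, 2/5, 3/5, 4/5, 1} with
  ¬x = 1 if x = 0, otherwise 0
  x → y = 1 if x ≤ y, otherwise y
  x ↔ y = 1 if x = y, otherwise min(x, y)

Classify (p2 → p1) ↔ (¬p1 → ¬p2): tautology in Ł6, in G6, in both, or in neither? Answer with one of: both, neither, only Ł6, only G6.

only Ł6

In Ł6: every assignment gives 1 — tautology.
In G6: at p1 = 1/5, p2 = 2/5 the value is 1/5 — not a tautology.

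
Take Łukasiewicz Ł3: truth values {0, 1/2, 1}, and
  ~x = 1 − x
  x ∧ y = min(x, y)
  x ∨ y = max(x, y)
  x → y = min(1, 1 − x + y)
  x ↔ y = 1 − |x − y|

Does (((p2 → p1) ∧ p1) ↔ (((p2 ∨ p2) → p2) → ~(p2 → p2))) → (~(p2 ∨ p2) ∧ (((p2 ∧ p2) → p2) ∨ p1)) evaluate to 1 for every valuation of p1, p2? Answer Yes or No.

Counterexample: take p1 = 0, p2 = 1/2.
p2 → p1 = 1/2 → 0 = 1/2
(p2 → p1) ∧ p1 = 1/2 ∧ 0 = 0
p2 ∨ p2 = 1/2 ∨ 1/2 = 1/2
(p2 ∨ p2) → p2 = 1/2 → 1/2 = 1
p2 → p2 = 1/2 → 1/2 = 1
~(p2 → p2) = ~1 = 0
((p2 ∨ p2) → p2) → ~(p2 → p2) = 1 → 0 = 0
((p2 → p1) ∧ p1) ↔ (((p2 ∨ p2) → p2) → ~(p2 → p2)) = 0 ↔ 0 = 1
p2 ∨ p2 = 1/2 ∨ 1/2 = 1/2
~(p2 ∨ p2) = ~1/2 = 1/2
p2 ∧ p2 = 1/2 ∧ 1/2 = 1/2
(p2 ∧ p2) → p2 = 1/2 → 1/2 = 1
((p2 ∧ p2) → p2) ∨ p1 = 1 ∨ 0 = 1
~(p2 ∨ p2) ∧ (((p2 ∧ p2) → p2) ∨ p1) = 1/2 ∧ 1 = 1/2
(((p2 → p1) ∧ p1) ↔ (((p2 ∨ p2) → p2) → ~(p2 → p2))) → (~(p2 ∨ p2) ∧ (((p2 ∧ p2) → p2) ∨ p1)) = 1 → 1/2 = 1/2
This gives 1/2 ≠ 1.

No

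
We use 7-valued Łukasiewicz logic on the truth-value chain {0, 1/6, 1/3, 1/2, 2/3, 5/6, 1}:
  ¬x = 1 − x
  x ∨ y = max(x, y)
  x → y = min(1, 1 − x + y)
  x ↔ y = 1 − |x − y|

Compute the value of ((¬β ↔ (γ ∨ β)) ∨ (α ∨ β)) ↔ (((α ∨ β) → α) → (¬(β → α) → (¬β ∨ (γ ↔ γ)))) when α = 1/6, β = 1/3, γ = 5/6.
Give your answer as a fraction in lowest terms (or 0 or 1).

¬β = ¬1/3 = 2/3
γ ∨ β = 5/6 ∨ 1/3 = 5/6
¬β ↔ (γ ∨ β) = 2/3 ↔ 5/6 = 5/6
α ∨ β = 1/6 ∨ 1/3 = 1/3
(¬β ↔ (γ ∨ β)) ∨ (α ∨ β) = 5/6 ∨ 1/3 = 5/6
α ∨ β = 1/6 ∨ 1/3 = 1/3
(α ∨ β) → α = 1/3 → 1/6 = 5/6
β → α = 1/3 → 1/6 = 5/6
¬(β → α) = ¬5/6 = 1/6
¬β = ¬1/3 = 2/3
γ ↔ γ = 5/6 ↔ 5/6 = 1
¬β ∨ (γ ↔ γ) = 2/3 ∨ 1 = 1
¬(β → α) → (¬β ∨ (γ ↔ γ)) = 1/6 → 1 = 1
((α ∨ β) → α) → (¬(β → α) → (¬β ∨ (γ ↔ γ))) = 5/6 → 1 = 1
((¬β ↔ (γ ∨ β)) ∨ (α ∨ β)) ↔ (((α ∨ β) → α) → (¬(β → α) → (¬β ∨ (γ ↔ γ)))) = 5/6 ↔ 1 = 5/6

5/6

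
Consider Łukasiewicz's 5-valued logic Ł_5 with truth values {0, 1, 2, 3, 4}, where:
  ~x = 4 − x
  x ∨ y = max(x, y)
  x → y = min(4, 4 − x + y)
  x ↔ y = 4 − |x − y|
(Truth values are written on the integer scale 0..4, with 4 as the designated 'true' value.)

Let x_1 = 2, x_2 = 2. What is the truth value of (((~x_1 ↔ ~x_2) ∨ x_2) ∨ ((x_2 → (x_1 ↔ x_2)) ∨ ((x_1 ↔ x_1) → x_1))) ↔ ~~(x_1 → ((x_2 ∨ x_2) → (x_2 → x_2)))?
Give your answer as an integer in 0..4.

4

~x_1 = ~2 = 2
~x_2 = ~2 = 2
~x_1 ↔ ~x_2 = 2 ↔ 2 = 4
(~x_1 ↔ ~x_2) ∨ x_2 = 4 ∨ 2 = 4
x_1 ↔ x_2 = 2 ↔ 2 = 4
x_2 → (x_1 ↔ x_2) = 2 → 4 = 4
x_1 ↔ x_1 = 2 ↔ 2 = 4
(x_1 ↔ x_1) → x_1 = 4 → 2 = 2
(x_2 → (x_1 ↔ x_2)) ∨ ((x_1 ↔ x_1) → x_1) = 4 ∨ 2 = 4
((~x_1 ↔ ~x_2) ∨ x_2) ∨ ((x_2 → (x_1 ↔ x_2)) ∨ ((x_1 ↔ x_1) → x_1)) = 4 ∨ 4 = 4
x_2 ∨ x_2 = 2 ∨ 2 = 2
x_2 → x_2 = 2 → 2 = 4
(x_2 ∨ x_2) → (x_2 → x_2) = 2 → 4 = 4
x_1 → ((x_2 ∨ x_2) → (x_2 → x_2)) = 2 → 4 = 4
~(x_1 → ((x_2 ∨ x_2) → (x_2 → x_2))) = ~4 = 0
~~(x_1 → ((x_2 ∨ x_2) → (x_2 → x_2))) = ~0 = 4
(((~x_1 ↔ ~x_2) ∨ x_2) ∨ ((x_2 → (x_1 ↔ x_2)) ∨ ((x_1 ↔ x_1) → x_1))) ↔ ~~(x_1 → ((x_2 ∨ x_2) → (x_2 → x_2))) = 4 ↔ 4 = 4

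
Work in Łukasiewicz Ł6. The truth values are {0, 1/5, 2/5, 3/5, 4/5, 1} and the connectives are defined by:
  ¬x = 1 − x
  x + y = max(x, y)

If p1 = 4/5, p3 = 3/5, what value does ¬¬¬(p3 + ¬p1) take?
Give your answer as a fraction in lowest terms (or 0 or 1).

¬p1 = ¬4/5 = 1/5
p3 + ¬p1 = 3/5 + 1/5 = 3/5
¬(p3 + ¬p1) = ¬3/5 = 2/5
¬¬(p3 + ¬p1) = ¬2/5 = 3/5
¬¬¬(p3 + ¬p1) = ¬3/5 = 2/5

2/5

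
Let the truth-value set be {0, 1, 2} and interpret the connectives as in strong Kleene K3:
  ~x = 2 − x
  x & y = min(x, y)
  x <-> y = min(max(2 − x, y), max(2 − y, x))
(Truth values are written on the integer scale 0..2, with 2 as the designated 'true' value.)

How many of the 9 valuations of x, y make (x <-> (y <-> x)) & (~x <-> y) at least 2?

1

x = 0, y = 0 ↦ 0  <
x = 0, y = 1 ↦ 1  <
x = 0, y = 2 ↦ 2  ≥
x = 1, y = 0 ↦ 1  <
x = 1, y = 1 ↦ 1  <
x = 1, y = 2 ↦ 1  <
x = 2, y = 0 ↦ 0  <
x = 2, y = 1 ↦ 1  <
x = 2, y = 2 ↦ 0  <
So 1 of the 9 assignments meets the threshold.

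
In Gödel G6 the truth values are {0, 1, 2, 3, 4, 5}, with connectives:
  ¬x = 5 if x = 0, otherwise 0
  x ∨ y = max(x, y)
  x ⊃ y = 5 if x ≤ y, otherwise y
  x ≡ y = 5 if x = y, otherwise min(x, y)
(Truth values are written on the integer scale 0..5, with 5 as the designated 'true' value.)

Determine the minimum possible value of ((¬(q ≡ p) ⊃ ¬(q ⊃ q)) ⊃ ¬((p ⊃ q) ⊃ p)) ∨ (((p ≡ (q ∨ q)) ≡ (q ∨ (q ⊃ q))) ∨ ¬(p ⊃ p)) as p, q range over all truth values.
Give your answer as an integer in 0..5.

Take p = 1, q = 2:
q ≡ p = 2 ≡ 1 = 1
¬(q ≡ p) = ¬1 = 0
q ⊃ q = 2 ⊃ 2 = 5
¬(q ⊃ q) = ¬5 = 0
¬(q ≡ p) ⊃ ¬(q ⊃ q) = 0 ⊃ 0 = 5
p ⊃ q = 1 ⊃ 2 = 5
(p ⊃ q) ⊃ p = 5 ⊃ 1 = 1
¬((p ⊃ q) ⊃ p) = ¬1 = 0
(¬(q ≡ p) ⊃ ¬(q ⊃ q)) ⊃ ¬((p ⊃ q) ⊃ p) = 5 ⊃ 0 = 0
q ∨ q = 2 ∨ 2 = 2
p ≡ (q ∨ q) = 1 ≡ 2 = 1
q ⊃ q = 2 ⊃ 2 = 5
q ∨ (q ⊃ q) = 2 ∨ 5 = 5
(p ≡ (q ∨ q)) ≡ (q ∨ (q ⊃ q)) = 1 ≡ 5 = 1
p ⊃ p = 1 ⊃ 1 = 5
¬(p ⊃ p) = ¬5 = 0
((p ≡ (q ∨ q)) ≡ (q ∨ (q ⊃ q))) ∨ ¬(p ⊃ p) = 1 ∨ 0 = 1
((¬(q ≡ p) ⊃ ¬(q ⊃ q)) ⊃ ¬((p ⊃ q) ⊃ p)) ∨ (((p ≡ (q ∨ q)) ≡ (q ∨ (q ⊃ q))) ∨ ¬(p ⊃ p)) = 0 ∨ 1 = 1
No assignment yields a value below 1, so this is the minimum.

1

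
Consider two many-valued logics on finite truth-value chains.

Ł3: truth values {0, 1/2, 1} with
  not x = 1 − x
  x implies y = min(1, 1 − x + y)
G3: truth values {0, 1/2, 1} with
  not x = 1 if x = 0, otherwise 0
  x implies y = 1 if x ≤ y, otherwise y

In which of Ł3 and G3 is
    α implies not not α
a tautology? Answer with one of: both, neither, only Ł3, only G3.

In Ł3: every assignment gives 1 — tautology.
In G3: every assignment gives 1 — tautology.

both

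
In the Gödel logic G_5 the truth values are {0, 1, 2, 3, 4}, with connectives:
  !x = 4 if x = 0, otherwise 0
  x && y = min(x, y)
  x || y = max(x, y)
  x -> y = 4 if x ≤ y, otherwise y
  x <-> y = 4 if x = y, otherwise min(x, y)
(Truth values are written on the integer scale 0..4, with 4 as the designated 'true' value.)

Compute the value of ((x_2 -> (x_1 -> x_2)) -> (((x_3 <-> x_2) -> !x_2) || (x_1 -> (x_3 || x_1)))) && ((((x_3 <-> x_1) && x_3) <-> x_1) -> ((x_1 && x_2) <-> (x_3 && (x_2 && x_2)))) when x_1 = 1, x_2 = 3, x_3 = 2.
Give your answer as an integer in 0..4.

1

x_1 -> x_2 = 1 -> 3 = 4
x_2 -> (x_1 -> x_2) = 3 -> 4 = 4
x_3 <-> x_2 = 2 <-> 3 = 2
!x_2 = !3 = 0
(x_3 <-> x_2) -> !x_2 = 2 -> 0 = 0
x_3 || x_1 = 2 || 1 = 2
x_1 -> (x_3 || x_1) = 1 -> 2 = 4
((x_3 <-> x_2) -> !x_2) || (x_1 -> (x_3 || x_1)) = 0 || 4 = 4
(x_2 -> (x_1 -> x_2)) -> (((x_3 <-> x_2) -> !x_2) || (x_1 -> (x_3 || x_1))) = 4 -> 4 = 4
x_3 <-> x_1 = 2 <-> 1 = 1
(x_3 <-> x_1) && x_3 = 1 && 2 = 1
((x_3 <-> x_1) && x_3) <-> x_1 = 1 <-> 1 = 4
x_1 && x_2 = 1 && 3 = 1
x_2 && x_2 = 3 && 3 = 3
x_3 && (x_2 && x_2) = 2 && 3 = 2
(x_1 && x_2) <-> (x_3 && (x_2 && x_2)) = 1 <-> 2 = 1
(((x_3 <-> x_1) && x_3) <-> x_1) -> ((x_1 && x_2) <-> (x_3 && (x_2 && x_2))) = 4 -> 1 = 1
((x_2 -> (x_1 -> x_2)) -> (((x_3 <-> x_2) -> !x_2) || (x_1 -> (x_3 || x_1)))) && ((((x_3 <-> x_1) && x_3) <-> x_1) -> ((x_1 && x_2) <-> (x_3 && (x_2 && x_2)))) = 4 && 1 = 1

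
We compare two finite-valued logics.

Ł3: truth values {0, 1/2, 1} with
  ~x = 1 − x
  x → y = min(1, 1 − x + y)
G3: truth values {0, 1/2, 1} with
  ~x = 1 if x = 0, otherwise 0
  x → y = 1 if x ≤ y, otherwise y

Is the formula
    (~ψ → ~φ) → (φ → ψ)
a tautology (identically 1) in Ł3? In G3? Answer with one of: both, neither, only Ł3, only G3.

only Ł3

In Ł3: every assignment gives 1 — tautology.
In G3: at φ = 1, ψ = 1/2 the value is 1/2 — not a tautology.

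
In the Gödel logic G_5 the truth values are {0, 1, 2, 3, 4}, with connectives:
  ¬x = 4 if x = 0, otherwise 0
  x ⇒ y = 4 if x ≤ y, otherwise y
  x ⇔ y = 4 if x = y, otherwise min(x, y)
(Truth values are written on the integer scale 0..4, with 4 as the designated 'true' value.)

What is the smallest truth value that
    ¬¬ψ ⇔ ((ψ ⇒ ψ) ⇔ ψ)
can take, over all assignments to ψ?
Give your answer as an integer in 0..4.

1

Take ψ = 1:
¬ψ = ¬1 = 0
¬¬ψ = ¬0 = 4
ψ ⇒ ψ = 1 ⇒ 1 = 4
(ψ ⇒ ψ) ⇔ ψ = 4 ⇔ 1 = 1
¬¬ψ ⇔ ((ψ ⇒ ψ) ⇔ ψ) = 4 ⇔ 1 = 1
No assignment yields a value below 1, so this is the minimum.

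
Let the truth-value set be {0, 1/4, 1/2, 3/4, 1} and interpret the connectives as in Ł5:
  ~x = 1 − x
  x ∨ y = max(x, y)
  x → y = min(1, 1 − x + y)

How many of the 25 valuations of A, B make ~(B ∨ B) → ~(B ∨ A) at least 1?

value 1: 15 assignments (counts)
value 3/4: 4 assignments
value 1/2: 3 assignments
value 1/4: 2 assignments
value 0: 1 assignment
So 15 of the 25 assignments meet the threshold.

15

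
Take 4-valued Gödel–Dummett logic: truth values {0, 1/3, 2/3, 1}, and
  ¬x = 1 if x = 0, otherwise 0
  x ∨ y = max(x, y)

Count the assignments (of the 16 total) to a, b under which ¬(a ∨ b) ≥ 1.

1

a = 0, b = 0 ↦ 1  ≥
a = 0, b = 1/3 ↦ 0  <
a = 0, b = 2/3 ↦ 0  <
a = 0, b = 1 ↦ 0  <
a = 1/3, b = 0 ↦ 0  <
a = 1/3, b = 1/3 ↦ 0  <
a = 1/3, b = 2/3 ↦ 0  <
a = 1/3, b = 1 ↦ 0  <
a = 2/3, b = 0 ↦ 0  <
a = 2/3, b = 1/3 ↦ 0  <
a = 2/3, b = 2/3 ↦ 0  <
a = 2/3, b = 1 ↦ 0  <
a = 1, b = 0 ↦ 0  <
a = 1, b = 1/3 ↦ 0  <
a = 1, b = 2/3 ↦ 0  <
a = 1, b = 1 ↦ 0  <
So 1 of the 16 assignments meets the threshold.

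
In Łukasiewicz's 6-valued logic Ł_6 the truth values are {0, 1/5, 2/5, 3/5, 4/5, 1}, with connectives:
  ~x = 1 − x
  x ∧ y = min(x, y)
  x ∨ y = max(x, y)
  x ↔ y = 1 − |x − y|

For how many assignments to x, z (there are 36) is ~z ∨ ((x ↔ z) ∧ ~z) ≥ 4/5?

value 1: 6 assignments (counts)
value 4/5: 6 assignments (counts)
value 3/5: 6 assignments
value 2/5: 6 assignments
value 1/5: 6 assignments
value 0: 6 assignments
So 12 of the 36 assignments meet the threshold.

12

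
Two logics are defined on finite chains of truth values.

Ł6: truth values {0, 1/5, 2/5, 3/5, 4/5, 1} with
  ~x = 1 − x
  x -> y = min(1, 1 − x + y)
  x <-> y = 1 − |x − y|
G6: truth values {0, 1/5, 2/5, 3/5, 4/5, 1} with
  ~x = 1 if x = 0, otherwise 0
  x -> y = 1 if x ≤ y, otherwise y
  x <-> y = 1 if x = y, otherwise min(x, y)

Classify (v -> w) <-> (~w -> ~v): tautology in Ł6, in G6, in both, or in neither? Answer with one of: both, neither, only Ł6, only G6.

In Ł6: every assignment gives 1 — tautology.
In G6: at v = 2/5, w = 1/5 the value is 1/5 — not a tautology.

only Ł6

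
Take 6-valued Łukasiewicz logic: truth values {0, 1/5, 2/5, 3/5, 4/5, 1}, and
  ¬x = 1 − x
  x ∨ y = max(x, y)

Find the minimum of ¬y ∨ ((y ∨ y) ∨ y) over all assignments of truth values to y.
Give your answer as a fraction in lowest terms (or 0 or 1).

Take y = 2/5:
¬y = ¬2/5 = 3/5
y ∨ y = 2/5 ∨ 2/5 = 2/5
(y ∨ y) ∨ y = 2/5 ∨ 2/5 = 2/5
¬y ∨ ((y ∨ y) ∨ y) = 3/5 ∨ 2/5 = 3/5
No assignment yields a value below 3/5, so this is the minimum.

3/5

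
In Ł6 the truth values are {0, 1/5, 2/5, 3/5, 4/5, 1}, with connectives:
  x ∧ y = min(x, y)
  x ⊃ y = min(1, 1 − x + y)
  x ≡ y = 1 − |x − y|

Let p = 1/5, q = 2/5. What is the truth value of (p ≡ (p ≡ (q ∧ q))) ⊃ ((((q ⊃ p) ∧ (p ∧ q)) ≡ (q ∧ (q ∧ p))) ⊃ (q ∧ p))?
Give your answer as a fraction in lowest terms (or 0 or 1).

q ∧ q = 2/5 ∧ 2/5 = 2/5
p ≡ (q ∧ q) = 1/5 ≡ 2/5 = 4/5
p ≡ (p ≡ (q ∧ q)) = 1/5 ≡ 4/5 = 2/5
q ⊃ p = 2/5 ⊃ 1/5 = 4/5
p ∧ q = 1/5 ∧ 2/5 = 1/5
(q ⊃ p) ∧ (p ∧ q) = 4/5 ∧ 1/5 = 1/5
q ∧ p = 2/5 ∧ 1/5 = 1/5
q ∧ (q ∧ p) = 2/5 ∧ 1/5 = 1/5
((q ⊃ p) ∧ (p ∧ q)) ≡ (q ∧ (q ∧ p)) = 1/5 ≡ 1/5 = 1
q ∧ p = 2/5 ∧ 1/5 = 1/5
(((q ⊃ p) ∧ (p ∧ q)) ≡ (q ∧ (q ∧ p))) ⊃ (q ∧ p) = 1 ⊃ 1/5 = 1/5
(p ≡ (p ≡ (q ∧ q))) ⊃ ((((q ⊃ p) ∧ (p ∧ q)) ≡ (q ∧ (q ∧ p))) ⊃ (q ∧ p)) = 2/5 ⊃ 1/5 = 4/5

4/5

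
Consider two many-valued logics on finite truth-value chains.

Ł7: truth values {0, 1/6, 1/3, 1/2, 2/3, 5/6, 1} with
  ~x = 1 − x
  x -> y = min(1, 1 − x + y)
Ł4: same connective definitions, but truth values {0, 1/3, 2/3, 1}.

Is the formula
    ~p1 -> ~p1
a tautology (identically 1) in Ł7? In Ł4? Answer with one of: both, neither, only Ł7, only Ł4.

both

In Ł7: every assignment gives 1 — tautology.
In Ł4: every assignment gives 1 — tautology.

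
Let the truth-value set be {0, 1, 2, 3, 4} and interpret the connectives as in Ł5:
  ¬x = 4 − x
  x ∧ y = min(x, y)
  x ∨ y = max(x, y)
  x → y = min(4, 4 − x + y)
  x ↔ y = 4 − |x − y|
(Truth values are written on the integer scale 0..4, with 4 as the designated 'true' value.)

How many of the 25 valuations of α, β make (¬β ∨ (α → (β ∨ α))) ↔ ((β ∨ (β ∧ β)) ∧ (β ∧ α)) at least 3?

value 4: 1 assignment (counts)
value 3: 3 assignments (counts)
value 2: 5 assignments
value 1: 7 assignments
value 0: 9 assignments
So 4 of the 25 assignments meet the threshold.

4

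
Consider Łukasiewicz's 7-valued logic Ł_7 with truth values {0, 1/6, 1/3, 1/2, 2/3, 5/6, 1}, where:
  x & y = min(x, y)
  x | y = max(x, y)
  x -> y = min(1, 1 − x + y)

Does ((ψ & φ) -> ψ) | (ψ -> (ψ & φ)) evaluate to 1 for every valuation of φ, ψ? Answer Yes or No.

Yes

At φ = 0, ψ = 1/3, for instance:
ψ & φ = 1/3 & 0 = 0
(ψ & φ) -> ψ = 0 -> 1/3 = 1
ψ -> (ψ & φ) = 1/3 -> 0 = 2/3
((ψ & φ) -> ψ) | (ψ -> (ψ & φ)) = 1 | 2/3 = 1
and checking the remaining 48 assignments likewise gives ≥ 1 in every case.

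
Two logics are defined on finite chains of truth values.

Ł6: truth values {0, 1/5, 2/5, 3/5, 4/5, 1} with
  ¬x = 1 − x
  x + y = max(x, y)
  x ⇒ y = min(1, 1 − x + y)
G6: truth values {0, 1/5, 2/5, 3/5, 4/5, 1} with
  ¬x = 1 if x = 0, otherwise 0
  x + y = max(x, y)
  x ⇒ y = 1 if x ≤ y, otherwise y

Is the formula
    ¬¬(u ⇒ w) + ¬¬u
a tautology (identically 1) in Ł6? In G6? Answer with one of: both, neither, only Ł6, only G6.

In Ł6: at u = 1/5, w = 0 the value is 4/5 — not a tautology.
In G6: every assignment gives 1 — tautology.

only G6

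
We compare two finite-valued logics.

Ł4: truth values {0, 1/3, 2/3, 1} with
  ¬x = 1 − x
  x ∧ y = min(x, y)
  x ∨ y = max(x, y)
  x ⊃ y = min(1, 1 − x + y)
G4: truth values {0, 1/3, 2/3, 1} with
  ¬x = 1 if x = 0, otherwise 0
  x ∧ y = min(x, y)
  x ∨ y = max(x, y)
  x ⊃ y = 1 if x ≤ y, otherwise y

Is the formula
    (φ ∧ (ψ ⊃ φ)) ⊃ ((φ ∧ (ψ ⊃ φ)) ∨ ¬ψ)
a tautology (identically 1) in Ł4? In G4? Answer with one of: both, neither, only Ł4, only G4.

In Ł4: every assignment gives 1 — tautology.
In G4: every assignment gives 1 — tautology.

both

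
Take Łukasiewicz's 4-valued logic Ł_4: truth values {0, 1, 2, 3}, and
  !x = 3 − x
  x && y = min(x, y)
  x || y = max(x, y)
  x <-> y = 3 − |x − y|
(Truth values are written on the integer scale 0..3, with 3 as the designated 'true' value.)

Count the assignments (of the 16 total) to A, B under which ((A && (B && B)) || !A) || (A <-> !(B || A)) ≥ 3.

A = 0, B = 0 ↦ 3  ≥
A = 0, B = 1 ↦ 3  ≥
A = 0, B = 2 ↦ 3  ≥
A = 0, B = 3 ↦ 3  ≥
A = 1, B = 0 ↦ 2  <
A = 1, B = 1 ↦ 2  <
A = 1, B = 2 ↦ 3  ≥
A = 1, B = 3 ↦ 2  <
A = 2, B = 0 ↦ 2  <
A = 2, B = 1 ↦ 2  <
A = 2, B = 2 ↦ 2  <
A = 2, B = 3 ↦ 2  <
A = 3, B = 0 ↦ 0  <
A = 3, B = 1 ↦ 1  <
A = 3, B = 2 ↦ 2  <
A = 3, B = 3 ↦ 3  ≥
So 6 of the 16 assignments meet the threshold.

6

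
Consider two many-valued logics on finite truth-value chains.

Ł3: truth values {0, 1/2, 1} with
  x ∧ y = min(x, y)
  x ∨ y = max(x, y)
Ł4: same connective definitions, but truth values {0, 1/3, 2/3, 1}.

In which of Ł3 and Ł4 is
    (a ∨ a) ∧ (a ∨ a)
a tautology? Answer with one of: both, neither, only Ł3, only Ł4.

neither

In Ł3: at a = 0 the value is 0 — not a tautology.
In Ł4: at a = 0 the value is 0 — not a tautology.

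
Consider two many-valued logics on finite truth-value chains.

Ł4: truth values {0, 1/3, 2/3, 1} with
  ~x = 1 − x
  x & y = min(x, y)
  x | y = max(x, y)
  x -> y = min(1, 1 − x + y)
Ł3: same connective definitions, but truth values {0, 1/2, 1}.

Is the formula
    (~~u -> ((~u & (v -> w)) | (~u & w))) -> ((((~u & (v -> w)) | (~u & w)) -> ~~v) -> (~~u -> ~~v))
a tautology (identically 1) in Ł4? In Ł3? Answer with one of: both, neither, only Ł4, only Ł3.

both

In Ł4: every assignment gives 1 — tautology.
In Ł3: every assignment gives 1 — tautology.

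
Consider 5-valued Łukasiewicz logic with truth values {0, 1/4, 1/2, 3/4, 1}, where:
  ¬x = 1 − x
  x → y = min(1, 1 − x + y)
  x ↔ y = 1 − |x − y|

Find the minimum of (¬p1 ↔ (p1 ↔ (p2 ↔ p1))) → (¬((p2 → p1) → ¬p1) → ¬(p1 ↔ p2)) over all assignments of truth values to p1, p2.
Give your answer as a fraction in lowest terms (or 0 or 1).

Take p1 = 1/2, p2 = 1/2:
¬p1 = ¬1/2 = 1/2
p2 ↔ p1 = 1/2 ↔ 1/2 = 1
p1 ↔ (p2 ↔ p1) = 1/2 ↔ 1 = 1/2
¬p1 ↔ (p1 ↔ (p2 ↔ p1)) = 1/2 ↔ 1/2 = 1
p2 → p1 = 1/2 → 1/2 = 1
¬p1 = ¬1/2 = 1/2
(p2 → p1) → ¬p1 = 1 → 1/2 = 1/2
¬((p2 → p1) → ¬p1) = ¬1/2 = 1/2
p1 ↔ p2 = 1/2 ↔ 1/2 = 1
¬(p1 ↔ p2) = ¬1 = 0
¬((p2 → p1) → ¬p1) → ¬(p1 ↔ p2) = 1/2 → 0 = 1/2
(¬p1 ↔ (p1 ↔ (p2 ↔ p1))) → (¬((p2 → p1) → ¬p1) → ¬(p1 ↔ p2)) = 1 → 1/2 = 1/2
No assignment yields a value below 1/2, so this is the minimum.

1/2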